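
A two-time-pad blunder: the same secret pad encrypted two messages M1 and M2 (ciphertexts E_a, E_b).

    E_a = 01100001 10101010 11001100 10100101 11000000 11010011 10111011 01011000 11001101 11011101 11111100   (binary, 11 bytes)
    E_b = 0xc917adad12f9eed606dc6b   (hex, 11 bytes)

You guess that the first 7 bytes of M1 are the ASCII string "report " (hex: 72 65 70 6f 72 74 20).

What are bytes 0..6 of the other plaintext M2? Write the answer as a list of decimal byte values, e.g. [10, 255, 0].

First, E_a ⊕ E_b = (M1 ⊕ K) ⊕ (M2 ⊕ K) = M1 ⊕ M2, so the key drops out. Then M2 = (M1 ⊕ M2) ⊕ M1 over the first 7 bytes.
byte 0: (61 ⊕ c9) ⊕ 72 = a8 ⊕ 72 = da
byte 1: (aa ⊕ 17) ⊕ 65 = bd ⊕ 65 = d8
byte 2: (cc ⊕ ad) ⊕ 70 = 61 ⊕ 70 = 11
byte 3: (a5 ⊕ ad) ⊕ 6f = 08 ⊕ 6f = 67
byte 4: (c0 ⊕ 12) ⊕ 72 = d2 ⊕ 72 = a0
byte 5: (d3 ⊕ f9) ⊕ 74 = 2a ⊕ 74 = 5e
byte 6: (bb ⊕ ee) ⊕ 20 = 55 ⊕ 20 = 75

[218, 216, 17, 103, 160, 94, 117]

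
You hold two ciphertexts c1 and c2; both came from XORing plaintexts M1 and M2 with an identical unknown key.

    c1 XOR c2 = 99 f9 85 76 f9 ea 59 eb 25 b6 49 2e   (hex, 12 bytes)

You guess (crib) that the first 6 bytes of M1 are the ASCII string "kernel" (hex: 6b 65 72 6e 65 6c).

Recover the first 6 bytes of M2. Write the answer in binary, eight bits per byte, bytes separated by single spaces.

Since c1 ⊕ c2 = M1 ⊕ M2, XORing with the guessed M1 bytes yields the corresponding M2 bytes: M2 = (c1 ⊕ c2) ⊕ M1.
153 xor 107 = 242
249 xor 101 = 156
133 xor 114 = 247
118 xor 110 =  24
249 xor 101 = 156
234 xor 108 = 134

11110010 10011100 11110111 00011000 10011100 10000110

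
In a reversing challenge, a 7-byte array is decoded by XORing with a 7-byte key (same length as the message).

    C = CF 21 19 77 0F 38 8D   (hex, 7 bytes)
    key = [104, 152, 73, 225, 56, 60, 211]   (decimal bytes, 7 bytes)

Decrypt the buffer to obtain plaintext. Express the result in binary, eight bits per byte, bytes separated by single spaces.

10100111 10111001 01010000 10010110 00110111 00000100 01011110

cf XOR 68 = a7
21 XOR 98 = b9
19 XOR 49 = 50
77 XOR e1 = 96
0f XOR 38 = 37
38 XOR 3c = 04
8d XOR d3 = 5e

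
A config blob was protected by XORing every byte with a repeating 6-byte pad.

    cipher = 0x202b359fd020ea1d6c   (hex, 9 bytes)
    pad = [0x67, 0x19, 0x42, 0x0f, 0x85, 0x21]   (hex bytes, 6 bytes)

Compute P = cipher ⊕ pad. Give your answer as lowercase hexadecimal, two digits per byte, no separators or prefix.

The 6-byte key repeats, so the effective keystream is 67 19 42 0f 85 21 67 19 42.
byte 0: 20 xor 67 = 47
byte 1: 2b xor 19 = 32
byte 2: 35 xor 42 = 77
byte 3: 9f xor 0f = 90
byte 4: d0 xor 85 = 55
byte 5: 20 xor 21 = 01
byte 6: ea xor 67 = 8d
byte 7: 1d xor 19 = 04
byte 8: 6c xor 42 = 2e

4732779055018d042e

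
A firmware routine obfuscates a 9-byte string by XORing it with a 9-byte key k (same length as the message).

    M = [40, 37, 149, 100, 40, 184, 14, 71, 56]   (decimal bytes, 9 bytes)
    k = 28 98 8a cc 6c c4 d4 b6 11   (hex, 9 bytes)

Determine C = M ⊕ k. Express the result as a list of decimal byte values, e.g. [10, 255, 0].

[0, 189, 31, 168, 68, 124, 218, 241, 41]

28 xor 28 = 00
25 xor 98 = bd
95 xor 8a = 1f
64 xor cc = a8
28 xor 6c = 44
b8 xor c4 = 7c
0e xor d4 = da
47 xor b6 = f1
38 xor 11 = 29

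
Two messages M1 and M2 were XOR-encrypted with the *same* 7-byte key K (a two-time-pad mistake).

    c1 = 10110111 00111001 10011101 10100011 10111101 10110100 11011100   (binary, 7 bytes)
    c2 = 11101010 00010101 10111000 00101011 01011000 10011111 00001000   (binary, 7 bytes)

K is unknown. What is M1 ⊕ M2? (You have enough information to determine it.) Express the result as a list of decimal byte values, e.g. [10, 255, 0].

c1 ⊕ c2 = (M1 ⊕ K) ⊕ (M2 ⊕ K) = M1 ⊕ M2 — the shared key cancels under XOR.
10110111 ⊕ 11101010 = 01011101
00111001 ⊕ 00010101 = 00101100
10011101 ⊕ 10111000 = 00100101
10100011 ⊕ 00101011 = 10001000
10111101 ⊕ 01011000 = 11100101
10110100 ⊕ 10011111 = 00101011
11011100 ⊕ 00001000 = 11010100

[93, 44, 37, 136, 229, 43, 212]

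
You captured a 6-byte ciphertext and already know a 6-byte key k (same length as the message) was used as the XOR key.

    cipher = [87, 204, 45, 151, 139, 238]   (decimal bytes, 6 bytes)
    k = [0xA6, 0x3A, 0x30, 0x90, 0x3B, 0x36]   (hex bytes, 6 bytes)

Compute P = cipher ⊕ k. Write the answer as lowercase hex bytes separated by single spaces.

XOR is its own inverse, so applying the key byte-wise gives the result directly.
byte 0: 57 xor a6 = f1
byte 1: cc xor 3a = f6
byte 2: 2d xor 30 = 1d
byte 3: 97 xor 90 = 07
byte 4: 8b xor 3b = b0
byte 5: ee xor 36 = d8

f1 f6 1d 07 b0 d8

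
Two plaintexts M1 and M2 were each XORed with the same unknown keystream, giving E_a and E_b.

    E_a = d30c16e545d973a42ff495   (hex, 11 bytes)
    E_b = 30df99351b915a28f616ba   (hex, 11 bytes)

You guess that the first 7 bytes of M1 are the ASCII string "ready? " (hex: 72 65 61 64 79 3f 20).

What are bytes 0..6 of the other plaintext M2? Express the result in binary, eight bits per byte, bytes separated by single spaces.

First, E_a ⊕ E_b = (M1 ⊕ K) ⊕ (M2 ⊕ K) = M1 ⊕ M2, so the key drops out. Then M2 = (M1 ⊕ M2) ⊕ M1 over the first 7 bytes.
byte 0: (d3 xor 30) xor 72 = e3 xor 72 = 91
byte 1: (0c xor df) xor 65 = d3 xor 65 = b6
byte 2: (16 xor 99) xor 61 = 8f xor 61 = ee
byte 3: (e5 xor 35) xor 64 = d0 xor 64 = b4
byte 4: (45 xor 1b) xor 79 = 5e xor 79 = 27
byte 5: (d9 xor 91) xor 3f = 48 xor 3f = 77
byte 6: (73 xor 5a) xor 20 = 29 xor 20 = 09

10010001 10110110 11101110 10110100 00100111 01110111 00001001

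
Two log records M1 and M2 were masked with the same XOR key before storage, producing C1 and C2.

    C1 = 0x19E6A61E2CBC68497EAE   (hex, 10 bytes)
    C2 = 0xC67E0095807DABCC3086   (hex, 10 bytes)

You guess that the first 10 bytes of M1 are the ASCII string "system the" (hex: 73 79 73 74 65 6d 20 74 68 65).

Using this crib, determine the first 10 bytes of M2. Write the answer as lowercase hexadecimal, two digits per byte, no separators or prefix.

First, C1 ⊕ C2 = (M1 ⊕ K) ⊕ (M2 ⊕ K) = M1 ⊕ M2, so the key drops out. Then M2 = (M1 ⊕ M2) ⊕ M1 over the first 10 bytes.
byte 0: (19 ^ c6) ^ 73 = df ^ 73 = ac
byte 1: (e6 ^ 7e) ^ 79 = 98 ^ 79 = e1
byte 2: (a6 ^ 00) ^ 73 = a6 ^ 73 = d5
byte 3: (1e ^ 95) ^ 74 = 8b ^ 74 = ff
byte 4: (2c ^ 80) ^ 65 = ac ^ 65 = c9
byte 5: (bc ^ 7d) ^ 6d = c1 ^ 6d = ac
byte 6: (68 ^ ab) ^ 20 = c3 ^ 20 = e3
byte 7: (49 ^ cc) ^ 74 = 85 ^ 74 = f1
byte 8: (7e ^ 30) ^ 68 = 4e ^ 68 = 26
byte 9: (ae ^ 86) ^ 65 = 28 ^ 65 = 4d

ace1d5ffc9ace3f1264d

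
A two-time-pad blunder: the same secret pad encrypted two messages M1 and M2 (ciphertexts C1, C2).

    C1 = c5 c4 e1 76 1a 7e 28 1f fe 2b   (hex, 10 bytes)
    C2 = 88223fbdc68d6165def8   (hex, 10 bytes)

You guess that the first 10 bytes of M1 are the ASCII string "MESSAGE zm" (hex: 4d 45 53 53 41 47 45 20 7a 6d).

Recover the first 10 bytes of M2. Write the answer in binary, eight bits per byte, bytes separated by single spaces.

00000000 10100011 10001101 10011000 10011101 10110100 00001100 01011010 01011010 10111110

First, C1 ⊕ C2 = (M1 ⊕ K) ⊕ (M2 ⊕ K) = M1 ⊕ M2, so the key drops out. Then M2 = (M1 ⊕ M2) ⊕ M1 over the first 10 bytes.
byte 0: (c5 xor 88) xor 4d = 4d xor 4d = 00
byte 1: (c4 xor 22) xor 45 = e6 xor 45 = a3
byte 2: (e1 xor 3f) xor 53 = de xor 53 = 8d
byte 3: (76 xor bd) xor 53 = cb xor 53 = 98
byte 4: (1a xor c6) xor 41 = dc xor 41 = 9d
byte 5: (7e xor 8d) xor 47 = f3 xor 47 = b4
byte 6: (28 xor 61) xor 45 = 49 xor 45 = 0c
byte 7: (1f xor 65) xor 20 = 7a xor 20 = 5a
byte 8: (fe xor de) xor 7a = 20 xor 7a = 5a
byte 9: (2b xor f8) xor 6d = d3 xor 6d = be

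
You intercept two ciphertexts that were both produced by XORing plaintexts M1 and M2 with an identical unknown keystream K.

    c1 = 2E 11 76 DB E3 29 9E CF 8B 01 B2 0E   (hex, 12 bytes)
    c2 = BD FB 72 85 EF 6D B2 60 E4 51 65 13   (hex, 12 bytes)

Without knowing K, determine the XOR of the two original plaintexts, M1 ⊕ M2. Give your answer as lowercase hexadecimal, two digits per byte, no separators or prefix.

c1 ⊕ c2 = (M1 ⊕ K) ⊕ (M2 ⊕ K) = M1 ⊕ M2 — the shared key cancels under XOR.
2e ⊕ bd = 93
11 ⊕ fb = ea
76 ⊕ 72 = 04
db ⊕ 85 = 5e
e3 ⊕ ef = 0c
29 ⊕ 6d = 44
9e ⊕ b2 = 2c
cf ⊕ 60 = af
8b ⊕ e4 = 6f
01 ⊕ 51 = 50
b2 ⊕ 65 = d7
0e ⊕ 13 = 1d

93ea045e0c442caf6f50d71d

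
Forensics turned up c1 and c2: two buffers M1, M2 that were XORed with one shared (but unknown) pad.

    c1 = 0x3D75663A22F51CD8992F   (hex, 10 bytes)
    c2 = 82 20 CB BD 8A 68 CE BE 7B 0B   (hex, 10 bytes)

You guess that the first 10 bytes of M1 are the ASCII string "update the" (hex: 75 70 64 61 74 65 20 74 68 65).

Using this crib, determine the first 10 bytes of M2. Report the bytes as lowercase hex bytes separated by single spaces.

First, c1 ⊕ c2 = (M1 ⊕ K) ⊕ (M2 ⊕ K) = M1 ⊕ M2, so the key drops out. Then M2 = (M1 ⊕ M2) ⊕ M1 over the first 10 bytes.
byte 0: (3d ⊕ 82) ⊕ 75 = bf ⊕ 75 = ca
byte 1: (75 ⊕ 20) ⊕ 70 = 55 ⊕ 70 = 25
byte 2: (66 ⊕ cb) ⊕ 64 = ad ⊕ 64 = c9
byte 3: (3a ⊕ bd) ⊕ 61 = 87 ⊕ 61 = e6
byte 4: (22 ⊕ 8a) ⊕ 74 = a8 ⊕ 74 = dc
byte 5: (f5 ⊕ 68) ⊕ 65 = 9d ⊕ 65 = f8
byte 6: (1c ⊕ ce) ⊕ 20 = d2 ⊕ 20 = f2
byte 7: (d8 ⊕ be) ⊕ 74 = 66 ⊕ 74 = 12
byte 8: (99 ⊕ 7b) ⊕ 68 = e2 ⊕ 68 = 8a
byte 9: (2f ⊕ 0b) ⊕ 65 = 24 ⊕ 65 = 41

ca 25 c9 e6 dc f8 f2 12 8a 41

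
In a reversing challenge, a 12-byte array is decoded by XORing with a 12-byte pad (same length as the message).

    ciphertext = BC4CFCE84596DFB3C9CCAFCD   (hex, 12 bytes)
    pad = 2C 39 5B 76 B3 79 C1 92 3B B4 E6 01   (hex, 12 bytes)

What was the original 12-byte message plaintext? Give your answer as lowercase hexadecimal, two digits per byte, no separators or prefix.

9075a79ef6ef1e21f27849cc

byte 0: bc ^ 2c = 90
byte 1: 4c ^ 39 = 75
byte 2: fc ^ 5b = a7
byte 3: e8 ^ 76 = 9e
byte 4: 45 ^ b3 = f6
byte 5: 96 ^ 79 = ef
byte 6: df ^ c1 = 1e
byte 7: b3 ^ 92 = 21
byte 8: c9 ^ 3b = f2
byte 9: cc ^ b4 = 78
byte 10: af ^ e6 = 49
byte 11: cd ^ 01 = cc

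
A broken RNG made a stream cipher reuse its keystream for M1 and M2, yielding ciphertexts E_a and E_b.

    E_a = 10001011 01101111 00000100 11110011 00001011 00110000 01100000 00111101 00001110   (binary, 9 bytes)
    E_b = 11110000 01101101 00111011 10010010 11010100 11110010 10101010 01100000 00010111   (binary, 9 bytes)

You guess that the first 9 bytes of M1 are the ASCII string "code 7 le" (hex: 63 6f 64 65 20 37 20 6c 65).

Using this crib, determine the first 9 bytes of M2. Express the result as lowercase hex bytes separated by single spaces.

First, E_a ⊕ E_b = (M1 ⊕ K) ⊕ (M2 ⊕ K) = M1 ⊕ M2, so the key drops out. Then M2 = (M1 ⊕ M2) ⊕ M1 over the first 9 bytes.
byte 0: (8b ⊕ f0) ⊕ 63 = 7b ⊕ 63 = 18
byte 1: (6f ⊕ 6d) ⊕ 6f = 02 ⊕ 6f = 6d
byte 2: (04 ⊕ 3b) ⊕ 64 = 3f ⊕ 64 = 5b
byte 3: (f3 ⊕ 92) ⊕ 65 = 61 ⊕ 65 = 04
byte 4: (0b ⊕ d4) ⊕ 20 = df ⊕ 20 = ff
byte 5: (30 ⊕ f2) ⊕ 37 = c2 ⊕ 37 = f5
byte 6: (60 ⊕ aa) ⊕ 20 = ca ⊕ 20 = ea
byte 7: (3d ⊕ 60) ⊕ 6c = 5d ⊕ 6c = 31
byte 8: (0e ⊕ 17) ⊕ 65 = 19 ⊕ 65 = 7c

18 6d 5b 04 ff f5 ea 31 7c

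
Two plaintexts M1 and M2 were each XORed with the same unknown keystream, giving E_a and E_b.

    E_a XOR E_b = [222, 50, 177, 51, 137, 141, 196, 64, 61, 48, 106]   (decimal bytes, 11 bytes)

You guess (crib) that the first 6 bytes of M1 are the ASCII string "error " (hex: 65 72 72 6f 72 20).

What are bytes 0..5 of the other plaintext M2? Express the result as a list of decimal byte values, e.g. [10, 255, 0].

Since E_a ⊕ E_b = M1 ⊕ M2, XORing with the guessed M1 bytes yields the corresponding M2 bytes: M2 = (E_a ⊕ E_b) ⊕ M1.
byte 0: 11011110 XOR 01100101 = 10111011
byte 1: 00110010 XOR 01110010 = 01000000
byte 2: 10110001 XOR 01110010 = 11000011
byte 3: 00110011 XOR 01101111 = 01011100
byte 4: 10001001 XOR 01110010 = 11111011
byte 5: 10001101 XOR 00100000 = 10101101

[187, 64, 195, 92, 251, 173]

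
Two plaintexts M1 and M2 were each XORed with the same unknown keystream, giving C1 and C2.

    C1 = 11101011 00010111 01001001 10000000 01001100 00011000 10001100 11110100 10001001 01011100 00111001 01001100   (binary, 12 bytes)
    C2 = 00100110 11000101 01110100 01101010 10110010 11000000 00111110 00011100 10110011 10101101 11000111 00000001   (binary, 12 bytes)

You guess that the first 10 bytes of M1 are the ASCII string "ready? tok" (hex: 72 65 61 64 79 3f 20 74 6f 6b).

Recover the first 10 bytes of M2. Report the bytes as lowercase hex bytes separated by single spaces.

First, C1 ⊕ C2 = (M1 ⊕ K) ⊕ (M2 ⊕ K) = M1 ⊕ M2, so the key drops out. Then M2 = (M1 ⊕ M2) ⊕ M1 over the first 10 bytes.
byte 0: (eb ⊕ 26) ⊕ 72 = cd ⊕ 72 = bf
byte 1: (17 ⊕ c5) ⊕ 65 = d2 ⊕ 65 = b7
byte 2: (49 ⊕ 74) ⊕ 61 = 3d ⊕ 61 = 5c
byte 3: (80 ⊕ 6a) ⊕ 64 = ea ⊕ 64 = 8e
byte 4: (4c ⊕ b2) ⊕ 79 = fe ⊕ 79 = 87
byte 5: (18 ⊕ c0) ⊕ 3f = d8 ⊕ 3f = e7
byte 6: (8c ⊕ 3e) ⊕ 20 = b2 ⊕ 20 = 92
byte 7: (f4 ⊕ 1c) ⊕ 74 = e8 ⊕ 74 = 9c
byte 8: (89 ⊕ b3) ⊕ 6f = 3a ⊕ 6f = 55
byte 9: (5c ⊕ ad) ⊕ 6b = f1 ⊕ 6b = 9a

bf b7 5c 8e 87 e7 92 9c 55 9a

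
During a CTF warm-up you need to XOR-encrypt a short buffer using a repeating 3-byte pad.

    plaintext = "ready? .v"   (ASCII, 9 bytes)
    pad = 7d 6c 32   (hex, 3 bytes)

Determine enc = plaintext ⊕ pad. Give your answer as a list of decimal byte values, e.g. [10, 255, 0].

[15, 9, 83, 25, 21, 13, 93, 66, 68]

The 3-byte key repeats, so the effective keystream is 7d 6c 32 7d 6c 32 7d 6c 32.
byte 0: 72 ⊕ 7d = 0f
byte 1: 65 ⊕ 6c = 09
byte 2: 61 ⊕ 32 = 53
byte 3: 64 ⊕ 7d = 19
byte 4: 79 ⊕ 6c = 15
byte 5: 3f ⊕ 32 = 0d
byte 6: 20 ⊕ 7d = 5d
byte 7: 2e ⊕ 6c = 42
byte 8: 76 ⊕ 32 = 44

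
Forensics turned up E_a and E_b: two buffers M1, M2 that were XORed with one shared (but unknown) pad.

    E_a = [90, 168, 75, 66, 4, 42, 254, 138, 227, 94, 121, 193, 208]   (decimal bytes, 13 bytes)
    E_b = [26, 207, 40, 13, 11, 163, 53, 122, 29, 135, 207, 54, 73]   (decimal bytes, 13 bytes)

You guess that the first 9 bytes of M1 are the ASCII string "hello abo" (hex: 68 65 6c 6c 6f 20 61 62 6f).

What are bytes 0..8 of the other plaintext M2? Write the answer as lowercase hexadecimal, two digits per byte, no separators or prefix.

First, E_a ⊕ E_b = (M1 ⊕ K) ⊕ (M2 ⊕ K) = M1 ⊕ M2, so the key drops out. Then M2 = (M1 ⊕ M2) ⊕ M1 over the first 9 bytes.
byte 0: (5a XOR 1a) XOR 68 = 40 XOR 68 = 28
byte 1: (a8 XOR cf) XOR 65 = 67 XOR 65 = 02
byte 2: (4b XOR 28) XOR 6c = 63 XOR 6c = 0f
byte 3: (42 XOR 0d) XOR 6c = 4f XOR 6c = 23
byte 4: (04 XOR 0b) XOR 6f = 0f XOR 6f = 60
byte 5: (2a XOR a3) XOR 20 = 89 XOR 20 = a9
byte 6: (fe XOR 35) XOR 61 = cb XOR 61 = aa
byte 7: (8a XOR 7a) XOR 62 = f0 XOR 62 = 92
byte 8: (e3 XOR 1d) XOR 6f = fe XOR 6f = 91

28020f2360a9aa9291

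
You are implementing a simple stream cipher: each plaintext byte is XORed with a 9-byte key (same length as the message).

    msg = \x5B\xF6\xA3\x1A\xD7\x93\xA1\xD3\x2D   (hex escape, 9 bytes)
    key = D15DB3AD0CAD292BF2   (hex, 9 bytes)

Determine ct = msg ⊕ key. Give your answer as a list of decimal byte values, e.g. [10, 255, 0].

[138, 171, 16, 183, 219, 62, 136, 248, 223]

XOR is its own inverse, so applying the key byte-wise gives the result directly.
 91 XOR 209 = 138
246 XOR  93 = 171
163 XOR 179 =  16
 26 XOR 173 = 183
215 XOR  12 = 219
147 XOR 173 =  62
161 XOR  41 = 136
211 XOR  43 = 248
 45 XOR 242 = 223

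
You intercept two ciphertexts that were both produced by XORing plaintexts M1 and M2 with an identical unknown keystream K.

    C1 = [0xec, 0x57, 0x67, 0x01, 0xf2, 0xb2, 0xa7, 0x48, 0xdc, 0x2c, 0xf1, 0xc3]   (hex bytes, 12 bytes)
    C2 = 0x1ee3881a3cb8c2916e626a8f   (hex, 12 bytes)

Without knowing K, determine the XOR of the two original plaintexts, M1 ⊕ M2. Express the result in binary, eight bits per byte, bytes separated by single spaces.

C1 ⊕ C2 = (M1 ⊕ K) ⊕ (M2 ⊕ K) = M1 ⊕ M2 — the shared key cancels under XOR.
byte 0: ec xor 1e = f2
byte 1: 57 xor e3 = b4
byte 2: 67 xor 88 = ef
byte 3: 01 xor 1a = 1b
byte 4: f2 xor 3c = ce
byte 5: b2 xor b8 = 0a
byte 6: a7 xor c2 = 65
byte 7: 48 xor 91 = d9
byte 8: dc xor 6e = b2
byte 9: 2c xor 62 = 4e
byte 10: f1 xor 6a = 9b
byte 11: c3 xor 8f = 4c

11110010 10110100 11101111 00011011 11001110 00001010 01100101 11011001 10110010 01001110 10011011 01001100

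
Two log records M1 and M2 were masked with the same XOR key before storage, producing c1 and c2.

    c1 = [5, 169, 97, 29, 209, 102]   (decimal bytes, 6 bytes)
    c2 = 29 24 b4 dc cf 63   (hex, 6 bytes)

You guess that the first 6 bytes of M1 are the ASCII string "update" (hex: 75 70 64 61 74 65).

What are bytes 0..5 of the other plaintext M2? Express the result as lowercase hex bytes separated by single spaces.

First, c1 ⊕ c2 = (M1 ⊕ K) ⊕ (M2 ⊕ K) = M1 ⊕ M2, so the key drops out. Then M2 = (M1 ⊕ M2) ⊕ M1 over the first 6 bytes.
byte 0: (05 XOR 29) XOR 75 = 2c XOR 75 = 59
byte 1: (a9 XOR 24) XOR 70 = 8d XOR 70 = fd
byte 2: (61 XOR b4) XOR 64 = d5 XOR 64 = b1
byte 3: (1d XOR dc) XOR 61 = c1 XOR 61 = a0
byte 4: (d1 XOR cf) XOR 74 = 1e XOR 74 = 6a
byte 5: (66 XOR 63) XOR 65 = 05 XOR 65 = 60

59 fd b1 a0 6a 60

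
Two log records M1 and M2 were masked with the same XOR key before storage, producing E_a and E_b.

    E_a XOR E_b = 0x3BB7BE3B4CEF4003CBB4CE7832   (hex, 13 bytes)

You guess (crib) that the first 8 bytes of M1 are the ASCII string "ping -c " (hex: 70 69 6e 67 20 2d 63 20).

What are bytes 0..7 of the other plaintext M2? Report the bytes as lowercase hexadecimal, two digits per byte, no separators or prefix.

Since E_a ⊕ E_b = M1 ⊕ M2, XORing with the guessed M1 bytes yields the corresponding M2 bytes: M2 = (E_a ⊕ E_b) ⊕ M1.
3b XOR 70 = 4b
b7 XOR 69 = de
be XOR 6e = d0
3b XOR 67 = 5c
4c XOR 20 = 6c
ef XOR 2d = c2
40 XOR 63 = 23
03 XOR 20 = 23

4bded05c6cc22323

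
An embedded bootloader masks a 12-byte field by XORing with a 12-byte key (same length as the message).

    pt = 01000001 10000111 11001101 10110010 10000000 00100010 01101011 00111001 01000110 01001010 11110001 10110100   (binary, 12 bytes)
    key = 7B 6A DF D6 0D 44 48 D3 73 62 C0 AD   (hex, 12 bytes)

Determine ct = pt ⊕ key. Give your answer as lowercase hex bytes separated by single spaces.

3a ed 12 64 8d 66 23 ea 35 28 31 19

XOR is its own inverse, so applying the key byte-wise gives the result directly.
41 XOR 7b = 3a
87 XOR 6a = ed
cd XOR df = 12
b2 XOR d6 = 64
80 XOR 0d = 8d
22 XOR 44 = 66
6b XOR 48 = 23
39 XOR d3 = ea
46 XOR 73 = 35
4a XOR 62 = 28
f1 XOR c0 = 31
b4 XOR ad = 19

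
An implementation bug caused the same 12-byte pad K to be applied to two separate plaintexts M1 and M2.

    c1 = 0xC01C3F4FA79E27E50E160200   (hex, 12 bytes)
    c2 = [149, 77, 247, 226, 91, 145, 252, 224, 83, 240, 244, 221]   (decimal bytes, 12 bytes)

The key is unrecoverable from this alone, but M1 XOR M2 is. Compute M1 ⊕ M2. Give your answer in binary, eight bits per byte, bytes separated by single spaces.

01010101 01010001 11001000 10101101 11111100 00001111 11011011 00000101 01011101 11100110 11110110 11011101

c1 ⊕ c2 = (M1 ⊕ K) ⊕ (M2 ⊕ K) = M1 ⊕ M2 — the shared key cancels under XOR.
11000000 ^ 10010101 = 01010101
00011100 ^ 01001101 = 01010001
00111111 ^ 11110111 = 11001000
01001111 ^ 11100010 = 10101101
10100111 ^ 01011011 = 11111100
10011110 ^ 10010001 = 00001111
00100111 ^ 11111100 = 11011011
11100101 ^ 11100000 = 00000101
00001110 ^ 01010011 = 01011101
00010110 ^ 11110000 = 11100110
00000010 ^ 11110100 = 11110110
00000000 ^ 11011101 = 11011101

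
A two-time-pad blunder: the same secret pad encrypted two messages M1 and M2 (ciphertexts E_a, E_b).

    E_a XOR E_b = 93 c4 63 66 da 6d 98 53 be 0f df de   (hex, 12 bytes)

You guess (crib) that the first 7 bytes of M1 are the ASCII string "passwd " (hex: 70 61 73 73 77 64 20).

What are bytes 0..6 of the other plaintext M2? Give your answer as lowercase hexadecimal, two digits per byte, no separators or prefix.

Since E_a ⊕ E_b = M1 ⊕ M2, XORing with the guessed M1 bytes yields the corresponding M2 bytes: M2 = (E_a ⊕ E_b) ⊕ M1.
10010011 ⊕ 01110000 = 11100011
11000100 ⊕ 01100001 = 10100101
01100011 ⊕ 01110011 = 00010000
01100110 ⊕ 01110011 = 00010101
11011010 ⊕ 01110111 = 10101101
01101101 ⊕ 01100100 = 00001001
10011000 ⊕ 00100000 = 10111000

e3a51015ad09b8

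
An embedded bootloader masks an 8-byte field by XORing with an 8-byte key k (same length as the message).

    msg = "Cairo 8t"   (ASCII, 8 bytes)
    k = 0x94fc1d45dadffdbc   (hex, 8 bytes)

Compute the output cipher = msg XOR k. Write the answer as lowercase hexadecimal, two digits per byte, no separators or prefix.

XOR is its own inverse, so applying the key byte-wise gives the result directly.
 67 xor 148 = 215
 97 xor 252 = 157
105 xor  29 = 116
114 xor  69 =  55
111 xor 218 = 181
 32 xor 223 = 255
 56 xor 253 = 197
116 xor 188 = 200

d79d7437b5ffc5c8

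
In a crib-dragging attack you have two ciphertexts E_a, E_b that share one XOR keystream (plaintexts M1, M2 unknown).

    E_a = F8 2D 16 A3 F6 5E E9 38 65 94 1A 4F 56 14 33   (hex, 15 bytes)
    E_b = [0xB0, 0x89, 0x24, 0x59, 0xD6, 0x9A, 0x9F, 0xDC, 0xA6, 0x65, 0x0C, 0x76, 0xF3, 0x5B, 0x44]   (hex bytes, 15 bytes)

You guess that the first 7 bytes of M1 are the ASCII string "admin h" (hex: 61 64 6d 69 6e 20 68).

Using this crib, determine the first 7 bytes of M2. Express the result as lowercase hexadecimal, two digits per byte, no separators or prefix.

29c05f934ee41e

First, E_a ⊕ E_b = (M1 ⊕ K) ⊕ (M2 ⊕ K) = M1 ⊕ M2, so the key drops out. Then M2 = (M1 ⊕ M2) ⊕ M1 over the first 7 bytes.
byte 0: (f8 XOR b0) XOR 61 = 48 XOR 61 = 29
byte 1: (2d XOR 89) XOR 64 = a4 XOR 64 = c0
byte 2: (16 XOR 24) XOR 6d = 32 XOR 6d = 5f
byte 3: (a3 XOR 59) XOR 69 = fa XOR 69 = 93
byte 4: (f6 XOR d6) XOR 6e = 20 XOR 6e = 4e
byte 5: (5e XOR 9a) XOR 20 = c4 XOR 20 = e4
byte 6: (e9 XOR 9f) XOR 68 = 76 XOR 68 = 1e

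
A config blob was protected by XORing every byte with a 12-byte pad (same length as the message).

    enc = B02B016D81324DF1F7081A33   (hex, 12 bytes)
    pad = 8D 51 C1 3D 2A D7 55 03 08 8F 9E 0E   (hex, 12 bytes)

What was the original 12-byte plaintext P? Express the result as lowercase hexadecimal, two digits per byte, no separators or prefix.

3d7ac050abe518f2ff87843d

XOR is its own inverse, so applying the key byte-wise gives the result directly.
byte 0: 176 ^ 141 =  61
byte 1:  43 ^  81 = 122
byte 2:   1 ^ 193 = 192
byte 3: 109 ^  61 =  80
byte 4: 129 ^  42 = 171
byte 5:  50 ^ 215 = 229
byte 6:  77 ^  85 =  24
byte 7: 241 ^   3 = 242
byte 8: 247 ^   8 = 255
byte 9:   8 ^ 143 = 135
byte 10:  26 ^ 158 = 132
byte 11:  51 ^  14 =  61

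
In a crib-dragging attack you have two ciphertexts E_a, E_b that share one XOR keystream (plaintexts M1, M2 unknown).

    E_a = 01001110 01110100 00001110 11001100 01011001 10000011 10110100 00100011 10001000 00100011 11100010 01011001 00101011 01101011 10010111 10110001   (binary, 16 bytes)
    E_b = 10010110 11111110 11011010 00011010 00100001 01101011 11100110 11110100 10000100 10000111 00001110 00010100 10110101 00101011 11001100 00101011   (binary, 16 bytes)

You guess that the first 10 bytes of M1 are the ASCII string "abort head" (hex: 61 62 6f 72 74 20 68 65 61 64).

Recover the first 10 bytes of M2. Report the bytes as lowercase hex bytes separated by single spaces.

First, E_a ⊕ E_b = (M1 ⊕ K) ⊕ (M2 ⊕ K) = M1 ⊕ M2, so the key drops out. Then M2 = (M1 ⊕ M2) ⊕ M1 over the first 10 bytes.
byte 0: (4e xor 96) xor 61 = d8 xor 61 = b9
byte 1: (74 xor fe) xor 62 = 8a xor 62 = e8
byte 2: (0e xor da) xor 6f = d4 xor 6f = bb
byte 3: (cc xor 1a) xor 72 = d6 xor 72 = a4
byte 4: (59 xor 21) xor 74 = 78 xor 74 = 0c
byte 5: (83 xor 6b) xor 20 = e8 xor 20 = c8
byte 6: (b4 xor e6) xor 68 = 52 xor 68 = 3a
byte 7: (23 xor f4) xor 65 = d7 xor 65 = b2
byte 8: (88 xor 84) xor 61 = 0c xor 61 = 6d
byte 9: (23 xor 87) xor 64 = a4 xor 64 = c0

b9 e8 bb a4 0c c8 3a b2 6d c0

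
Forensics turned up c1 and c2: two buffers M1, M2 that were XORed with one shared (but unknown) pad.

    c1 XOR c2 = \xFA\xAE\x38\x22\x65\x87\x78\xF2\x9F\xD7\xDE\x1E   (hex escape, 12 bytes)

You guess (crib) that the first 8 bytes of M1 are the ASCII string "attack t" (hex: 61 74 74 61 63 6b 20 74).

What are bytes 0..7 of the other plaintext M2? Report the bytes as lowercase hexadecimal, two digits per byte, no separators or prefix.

Since c1 ⊕ c2 = M1 ⊕ M2, XORing with the guessed M1 bytes yields the corresponding M2 bytes: M2 = (c1 ⊕ c2) ⊕ M1.
250 xor  97 = 155
174 xor 116 = 218
 56 xor 116 =  76
 34 xor  97 =  67
101 xor  99 =   6
135 xor 107 = 236
120 xor  32 =  88
242 xor 116 = 134

9bda4c4306ec5886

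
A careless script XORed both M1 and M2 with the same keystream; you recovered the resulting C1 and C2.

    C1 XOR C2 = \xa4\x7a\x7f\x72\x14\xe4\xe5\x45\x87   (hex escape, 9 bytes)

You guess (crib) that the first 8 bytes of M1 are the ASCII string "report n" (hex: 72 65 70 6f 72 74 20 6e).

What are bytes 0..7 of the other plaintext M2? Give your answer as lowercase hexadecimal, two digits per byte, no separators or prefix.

d61f0f1d6690c52b

Since C1 ⊕ C2 = M1 ⊕ M2, XORing with the guessed M1 bytes yields the corresponding M2 bytes: M2 = (C1 ⊕ C2) ⊕ M1.
byte 0: 164 ^ 114 = 214
byte 1: 122 ^ 101 =  31
byte 2: 127 ^ 112 =  15
byte 3: 114 ^ 111 =  29
byte 4:  20 ^ 114 = 102
byte 5: 228 ^ 116 = 144
byte 6: 229 ^  32 = 197
byte 7:  69 ^ 110 =  43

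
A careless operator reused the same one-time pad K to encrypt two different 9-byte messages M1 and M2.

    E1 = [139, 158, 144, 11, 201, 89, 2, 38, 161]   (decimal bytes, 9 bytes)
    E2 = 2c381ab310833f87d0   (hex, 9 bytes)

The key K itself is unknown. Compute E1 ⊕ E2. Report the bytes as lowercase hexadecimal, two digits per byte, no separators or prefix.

E1 ⊕ E2 = (M1 ⊕ K) ⊕ (M2 ⊕ K) = M1 ⊕ M2 — the shared key cancels under XOR.
8b ⊕ 2c = a7
9e ⊕ 38 = a6
90 ⊕ 1a = 8a
0b ⊕ b3 = b8
c9 ⊕ 10 = d9
59 ⊕ 83 = da
02 ⊕ 3f = 3d
26 ⊕ 87 = a1
a1 ⊕ d0 = 71

a7a68ab8d9da3da171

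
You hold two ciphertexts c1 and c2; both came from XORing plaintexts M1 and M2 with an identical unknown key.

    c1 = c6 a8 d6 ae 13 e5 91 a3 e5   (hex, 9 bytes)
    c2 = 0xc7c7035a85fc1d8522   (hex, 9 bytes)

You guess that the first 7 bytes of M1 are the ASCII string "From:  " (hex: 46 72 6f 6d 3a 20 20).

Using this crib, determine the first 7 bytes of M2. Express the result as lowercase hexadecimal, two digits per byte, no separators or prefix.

First, c1 ⊕ c2 = (M1 ⊕ K) ⊕ (M2 ⊕ K) = M1 ⊕ M2, so the key drops out. Then M2 = (M1 ⊕ M2) ⊕ M1 over the first 7 bytes.
byte 0: (c6 ^ c7) ^ 46 = 01 ^ 46 = 47
byte 1: (a8 ^ c7) ^ 72 = 6f ^ 72 = 1d
byte 2: (d6 ^ 03) ^ 6f = d5 ^ 6f = ba
byte 3: (ae ^ 5a) ^ 6d = f4 ^ 6d = 99
byte 4: (13 ^ 85) ^ 3a = 96 ^ 3a = ac
byte 5: (e5 ^ fc) ^ 20 = 19 ^ 20 = 39
byte 6: (91 ^ 1d) ^ 20 = 8c ^ 20 = ac

471dba99ac39ac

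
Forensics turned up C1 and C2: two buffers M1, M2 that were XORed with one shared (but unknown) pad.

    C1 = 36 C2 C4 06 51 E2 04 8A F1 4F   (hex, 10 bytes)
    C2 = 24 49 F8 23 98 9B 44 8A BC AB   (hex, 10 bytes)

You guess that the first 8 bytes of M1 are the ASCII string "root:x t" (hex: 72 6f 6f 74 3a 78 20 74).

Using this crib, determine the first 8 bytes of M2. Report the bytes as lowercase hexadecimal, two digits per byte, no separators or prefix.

60e45351f3016074

First, C1 ⊕ C2 = (M1 ⊕ K) ⊕ (M2 ⊕ K) = M1 ⊕ M2, so the key drops out. Then M2 = (M1 ⊕ M2) ⊕ M1 over the first 8 bytes.
byte 0: (36 xor 24) xor 72 = 12 xor 72 = 60
byte 1: (c2 xor 49) xor 6f = 8b xor 6f = e4
byte 2: (c4 xor f8) xor 6f = 3c xor 6f = 53
byte 3: (06 xor 23) xor 74 = 25 xor 74 = 51
byte 4: (51 xor 98) xor 3a = c9 xor 3a = f3
byte 5: (e2 xor 9b) xor 78 = 79 xor 78 = 01
byte 6: (04 xor 44) xor 20 = 40 xor 20 = 60
byte 7: (8a xor 8a) xor 74 = 00 xor 74 = 74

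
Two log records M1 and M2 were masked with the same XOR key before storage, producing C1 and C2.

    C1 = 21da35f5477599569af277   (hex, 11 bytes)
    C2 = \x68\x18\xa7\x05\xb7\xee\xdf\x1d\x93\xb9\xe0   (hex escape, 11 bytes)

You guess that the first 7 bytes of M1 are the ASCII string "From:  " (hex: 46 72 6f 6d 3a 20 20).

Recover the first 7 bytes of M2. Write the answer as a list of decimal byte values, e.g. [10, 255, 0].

[15, 176, 253, 157, 202, 187, 102]

First, C1 ⊕ C2 = (M1 ⊕ K) ⊕ (M2 ⊕ K) = M1 ⊕ M2, so the key drops out. Then M2 = (M1 ⊕ M2) ⊕ M1 over the first 7 bytes.
byte 0: (21 ^ 68) ^ 46 = 49 ^ 46 = 0f
byte 1: (da ^ 18) ^ 72 = c2 ^ 72 = b0
byte 2: (35 ^ a7) ^ 6f = 92 ^ 6f = fd
byte 3: (f5 ^ 05) ^ 6d = f0 ^ 6d = 9d
byte 4: (47 ^ b7) ^ 3a = f0 ^ 3a = ca
byte 5: (75 ^ ee) ^ 20 = 9b ^ 20 = bb
byte 6: (99 ^ df) ^ 20 = 46 ^ 20 = 66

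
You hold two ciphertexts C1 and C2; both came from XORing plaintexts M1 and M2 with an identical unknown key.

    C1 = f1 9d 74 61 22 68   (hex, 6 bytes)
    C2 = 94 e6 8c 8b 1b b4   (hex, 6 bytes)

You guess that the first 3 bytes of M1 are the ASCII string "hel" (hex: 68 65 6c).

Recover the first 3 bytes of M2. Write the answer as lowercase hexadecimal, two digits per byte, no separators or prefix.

0d1e94

First, C1 ⊕ C2 = (M1 ⊕ K) ⊕ (M2 ⊕ K) = M1 ⊕ M2, so the key drops out. Then M2 = (M1 ⊕ M2) ⊕ M1 over the first 3 bytes.
byte 0: (f1 XOR 94) XOR 68 = 65 XOR 68 = 0d
byte 1: (9d XOR e6) XOR 65 = 7b XOR 65 = 1e
byte 2: (74 XOR 8c) XOR 6c = f8 XOR 6c = 94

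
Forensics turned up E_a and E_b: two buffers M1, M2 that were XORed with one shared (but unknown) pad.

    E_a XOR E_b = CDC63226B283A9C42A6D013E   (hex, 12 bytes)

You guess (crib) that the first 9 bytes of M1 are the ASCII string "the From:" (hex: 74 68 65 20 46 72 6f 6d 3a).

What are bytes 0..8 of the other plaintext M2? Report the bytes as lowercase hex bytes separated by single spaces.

b9 ae 57 06 f4 f1 c6 a9 10

Since E_a ⊕ E_b = M1 ⊕ M2, XORing with the guessed M1 bytes yields the corresponding M2 bytes: M2 = (E_a ⊕ E_b) ⊕ M1.
cd xor 74 = b9
c6 xor 68 = ae
32 xor 65 = 57
26 xor 20 = 06
b2 xor 46 = f4
83 xor 72 = f1
a9 xor 6f = c6
c4 xor 6d = a9
2a xor 3a = 10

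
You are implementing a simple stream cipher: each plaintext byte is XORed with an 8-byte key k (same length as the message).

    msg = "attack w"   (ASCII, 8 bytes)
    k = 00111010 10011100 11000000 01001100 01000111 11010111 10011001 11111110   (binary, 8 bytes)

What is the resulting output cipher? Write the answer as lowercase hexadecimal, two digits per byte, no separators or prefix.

01100001 ^ 00111010 = 01011011
01110100 ^ 10011100 = 11101000
01110100 ^ 11000000 = 10110100
01100001 ^ 01001100 = 00101101
01100011 ^ 01000111 = 00100100
01101011 ^ 11010111 = 10111100
00100000 ^ 10011001 = 10111001
01110111 ^ 11111110 = 10001001

5be8b42d24bcb989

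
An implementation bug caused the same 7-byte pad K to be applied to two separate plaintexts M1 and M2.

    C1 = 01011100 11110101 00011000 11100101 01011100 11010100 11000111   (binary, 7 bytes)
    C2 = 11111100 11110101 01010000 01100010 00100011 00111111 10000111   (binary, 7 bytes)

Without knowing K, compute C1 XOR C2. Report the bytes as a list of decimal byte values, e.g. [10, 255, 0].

[160, 0, 72, 135, 127, 235, 64]

C1 ⊕ C2 = (M1 ⊕ K) ⊕ (M2 ⊕ K) = M1 ⊕ M2 — the shared key cancels under XOR.
5c ^ fc = a0
f5 ^ f5 = 00
18 ^ 50 = 48
e5 ^ 62 = 87
5c ^ 23 = 7f
d4 ^ 3f = eb
c7 ^ 87 = 40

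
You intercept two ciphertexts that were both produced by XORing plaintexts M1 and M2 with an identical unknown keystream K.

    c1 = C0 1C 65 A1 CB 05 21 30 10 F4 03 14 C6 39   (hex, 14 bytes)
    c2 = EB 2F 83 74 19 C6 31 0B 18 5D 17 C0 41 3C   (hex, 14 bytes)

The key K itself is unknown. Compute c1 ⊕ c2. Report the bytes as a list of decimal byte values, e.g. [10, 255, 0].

[43, 51, 230, 213, 210, 195, 16, 59, 8, 169, 20, 212, 135, 5]

c1 ⊕ c2 = (M1 ⊕ K) ⊕ (M2 ⊕ K) = M1 ⊕ M2 — the shared key cancels under XOR.
c0 ⊕ eb = 2b
1c ⊕ 2f = 33
65 ⊕ 83 = e6
a1 ⊕ 74 = d5
cb ⊕ 19 = d2
05 ⊕ c6 = c3
21 ⊕ 31 = 10
30 ⊕ 0b = 3b
10 ⊕ 18 = 08
f4 ⊕ 5d = a9
03 ⊕ 17 = 14
14 ⊕ c0 = d4
c6 ⊕ 41 = 87
39 ⊕ 3c = 05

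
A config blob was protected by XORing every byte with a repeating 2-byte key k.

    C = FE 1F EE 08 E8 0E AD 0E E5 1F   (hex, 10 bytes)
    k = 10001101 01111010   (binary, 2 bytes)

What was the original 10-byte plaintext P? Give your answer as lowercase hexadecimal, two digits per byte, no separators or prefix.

The 2-byte key repeats, so the effective keystream is 8d 7a 8d 7a 8d 7a 8d 7a 8d 7a.
byte 0: 254 xor 141 = 115
byte 1:  31 xor 122 = 101
byte 2: 238 xor 141 =  99
byte 3:   8 xor 122 = 114
byte 4: 232 xor 141 = 101
byte 5:  14 xor 122 = 116
byte 6: 173 xor 141 =  32
byte 7:  14 xor 122 = 116
byte 8: 229 xor 141 = 104
byte 9:  31 xor 122 = 101

73656372657420746865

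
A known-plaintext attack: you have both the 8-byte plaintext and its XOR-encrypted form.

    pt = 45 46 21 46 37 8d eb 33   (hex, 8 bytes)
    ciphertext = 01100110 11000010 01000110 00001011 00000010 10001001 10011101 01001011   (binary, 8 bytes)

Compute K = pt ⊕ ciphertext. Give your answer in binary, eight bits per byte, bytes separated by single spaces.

Since ciphertext = pt ⊕ K, XORing both sides with pt gives K = pt ⊕ ciphertext.
45 xor 66 = 23
46 xor c2 = 84
21 xor 46 = 67
46 xor 0b = 4d
37 xor 02 = 35
8d xor 89 = 04
eb xor 9d = 76
33 xor 4b = 78

00100011 10000100 01100111 01001101 00110101 00000100 01110110 01111000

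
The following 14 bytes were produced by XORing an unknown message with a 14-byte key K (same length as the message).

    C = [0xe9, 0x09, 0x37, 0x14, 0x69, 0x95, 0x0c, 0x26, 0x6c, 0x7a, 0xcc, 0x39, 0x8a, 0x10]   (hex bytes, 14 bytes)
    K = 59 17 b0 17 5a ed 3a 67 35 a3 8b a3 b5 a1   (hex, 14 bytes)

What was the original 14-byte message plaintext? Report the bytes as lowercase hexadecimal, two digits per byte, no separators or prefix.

b01e87033378364159d9479a3fb1

e9 ⊕ 59 = b0
09 ⊕ 17 = 1e
37 ⊕ b0 = 87
14 ⊕ 17 = 03
69 ⊕ 5a = 33
95 ⊕ ed = 78
0c ⊕ 3a = 36
26 ⊕ 67 = 41
6c ⊕ 35 = 59
7a ⊕ a3 = d9
cc ⊕ 8b = 47
39 ⊕ a3 = 9a
8a ⊕ b5 = 3f
10 ⊕ a1 = b1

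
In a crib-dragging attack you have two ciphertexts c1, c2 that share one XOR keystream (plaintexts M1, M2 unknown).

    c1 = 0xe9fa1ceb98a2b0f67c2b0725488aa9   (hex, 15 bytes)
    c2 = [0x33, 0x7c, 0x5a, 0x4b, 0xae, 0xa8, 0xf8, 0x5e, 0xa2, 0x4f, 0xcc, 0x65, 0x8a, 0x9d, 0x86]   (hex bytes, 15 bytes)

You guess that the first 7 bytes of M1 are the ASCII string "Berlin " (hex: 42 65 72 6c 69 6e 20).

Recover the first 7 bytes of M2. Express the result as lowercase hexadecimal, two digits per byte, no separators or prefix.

98e334cc5f6468

First, c1 ⊕ c2 = (M1 ⊕ K) ⊕ (M2 ⊕ K) = M1 ⊕ M2, so the key drops out. Then M2 = (M1 ⊕ M2) ⊕ M1 over the first 7 bytes.
byte 0: (e9 XOR 33) XOR 42 = da XOR 42 = 98
byte 1: (fa XOR 7c) XOR 65 = 86 XOR 65 = e3
byte 2: (1c XOR 5a) XOR 72 = 46 XOR 72 = 34
byte 3: (eb XOR 4b) XOR 6c = a0 XOR 6c = cc
byte 4: (98 XOR ae) XOR 69 = 36 XOR 69 = 5f
byte 5: (a2 XOR a8) XOR 6e = 0a XOR 6e = 64
byte 6: (b0 XOR f8) XOR 20 = 48 XOR 20 = 68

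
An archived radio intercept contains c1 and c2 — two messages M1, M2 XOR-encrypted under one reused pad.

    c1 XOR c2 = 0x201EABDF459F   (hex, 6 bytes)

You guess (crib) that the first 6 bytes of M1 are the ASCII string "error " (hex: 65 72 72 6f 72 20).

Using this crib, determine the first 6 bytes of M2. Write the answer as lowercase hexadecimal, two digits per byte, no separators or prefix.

Since c1 ⊕ c2 = M1 ⊕ M2, XORing with the guessed M1 bytes yields the corresponding M2 bytes: M2 = (c1 ⊕ c2) ⊕ M1.
byte 0: 20 XOR 65 = 45
byte 1: 1e XOR 72 = 6c
byte 2: ab XOR 72 = d9
byte 3: df XOR 6f = b0
byte 4: 45 XOR 72 = 37
byte 5: 9f XOR 20 = bf

456cd9b037bf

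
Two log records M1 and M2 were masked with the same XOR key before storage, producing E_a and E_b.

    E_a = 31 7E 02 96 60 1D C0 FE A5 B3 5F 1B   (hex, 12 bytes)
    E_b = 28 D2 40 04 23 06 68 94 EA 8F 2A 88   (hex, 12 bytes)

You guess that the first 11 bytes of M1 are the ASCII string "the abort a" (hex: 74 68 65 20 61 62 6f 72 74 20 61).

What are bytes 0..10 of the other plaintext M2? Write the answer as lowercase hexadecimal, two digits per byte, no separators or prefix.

First, E_a ⊕ E_b = (M1 ⊕ K) ⊕ (M2 ⊕ K) = M1 ⊕ M2, so the key drops out. Then M2 = (M1 ⊕ M2) ⊕ M1 over the first 11 bytes.
byte 0: (31 ^ 28) ^ 74 = 19 ^ 74 = 6d
byte 1: (7e ^ d2) ^ 68 = ac ^ 68 = c4
byte 2: (02 ^ 40) ^ 65 = 42 ^ 65 = 27
byte 3: (96 ^ 04) ^ 20 = 92 ^ 20 = b2
byte 4: (60 ^ 23) ^ 61 = 43 ^ 61 = 22
byte 5: (1d ^ 06) ^ 62 = 1b ^ 62 = 79
byte 6: (c0 ^ 68) ^ 6f = a8 ^ 6f = c7
byte 7: (fe ^ 94) ^ 72 = 6a ^ 72 = 18
byte 8: (a5 ^ ea) ^ 74 = 4f ^ 74 = 3b
byte 9: (b3 ^ 8f) ^ 20 = 3c ^ 20 = 1c
byte 10: (5f ^ 2a) ^ 61 = 75 ^ 61 = 14

6dc427b22279c7183b1c14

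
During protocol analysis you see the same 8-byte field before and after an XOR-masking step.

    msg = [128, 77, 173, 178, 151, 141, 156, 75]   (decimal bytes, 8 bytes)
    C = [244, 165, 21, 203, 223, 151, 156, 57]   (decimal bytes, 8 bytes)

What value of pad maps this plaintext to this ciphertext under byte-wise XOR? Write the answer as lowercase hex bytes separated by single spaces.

74 e8 b8 79 48 1a 00 72

Since C = msg ⊕ pad, XORing both sides with msg gives pad = msg ⊕ C.
10000000 ^ 11110100 = 01110100
01001101 ^ 10100101 = 11101000
10101101 ^ 00010101 = 10111000
10110010 ^ 11001011 = 01111001
10010111 ^ 11011111 = 01001000
10001101 ^ 10010111 = 00011010
10011100 ^ 10011100 = 00000000
01001011 ^ 00111001 = 01110010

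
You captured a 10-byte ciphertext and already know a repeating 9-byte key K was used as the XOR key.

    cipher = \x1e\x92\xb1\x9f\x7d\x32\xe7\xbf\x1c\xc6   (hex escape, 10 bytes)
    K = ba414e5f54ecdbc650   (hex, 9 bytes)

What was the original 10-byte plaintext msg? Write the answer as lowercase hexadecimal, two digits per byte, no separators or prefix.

a4d3ffc029de3c794c7c

The 9-byte key repeats, so the effective keystream is ba 41 4e 5f 54 ec db c6 50 ba.
byte 0:  30 ^ 186 = 164
byte 1: 146 ^  65 = 211
byte 2: 177 ^  78 = 255
byte 3: 159 ^  95 = 192
byte 4: 125 ^  84 =  41
byte 5:  50 ^ 236 = 222
byte 6: 231 ^ 219 =  60
byte 7: 191 ^ 198 = 121
byte 8:  28 ^  80 =  76
byte 9: 198 ^ 186 = 124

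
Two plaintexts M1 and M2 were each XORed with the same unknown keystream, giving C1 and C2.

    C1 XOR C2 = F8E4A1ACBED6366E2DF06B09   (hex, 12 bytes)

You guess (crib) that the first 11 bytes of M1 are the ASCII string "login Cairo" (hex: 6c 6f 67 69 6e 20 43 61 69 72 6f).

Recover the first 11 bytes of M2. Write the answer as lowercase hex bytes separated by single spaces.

94 8b c6 c5 d0 f6 75 0f 44 82 04

Since C1 ⊕ C2 = M1 ⊕ M2, XORing with the guessed M1 bytes yields the corresponding M2 bytes: M2 = (C1 ⊕ C2) ⊕ M1.
11111000 xor 01101100 = 10010100
11100100 xor 01101111 = 10001011
10100001 xor 01100111 = 11000110
10101100 xor 01101001 = 11000101
10111110 xor 01101110 = 11010000
11010110 xor 00100000 = 11110110
00110110 xor 01000011 = 01110101
01101110 xor 01100001 = 00001111
00101101 xor 01101001 = 01000100
11110000 xor 01110010 = 10000010
01101011 xor 01101111 = 00000100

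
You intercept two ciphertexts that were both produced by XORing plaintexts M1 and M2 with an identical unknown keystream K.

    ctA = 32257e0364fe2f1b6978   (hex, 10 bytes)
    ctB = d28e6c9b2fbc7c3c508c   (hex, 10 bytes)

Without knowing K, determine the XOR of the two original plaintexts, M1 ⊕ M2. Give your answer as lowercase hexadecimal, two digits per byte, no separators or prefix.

ctA ⊕ ctB = (M1 ⊕ K) ⊕ (M2 ⊕ K) = M1 ⊕ M2 — the shared key cancels under XOR.
 50 ^ 210 = 224
 37 ^ 142 = 171
126 ^ 108 =  18
  3 ^ 155 = 152
100 ^  47 =  75
254 ^ 188 =  66
 47 ^ 124 =  83
 27 ^  60 =  39
105 ^  80 =  57
120 ^ 140 = 244

e0ab12984b42532739f4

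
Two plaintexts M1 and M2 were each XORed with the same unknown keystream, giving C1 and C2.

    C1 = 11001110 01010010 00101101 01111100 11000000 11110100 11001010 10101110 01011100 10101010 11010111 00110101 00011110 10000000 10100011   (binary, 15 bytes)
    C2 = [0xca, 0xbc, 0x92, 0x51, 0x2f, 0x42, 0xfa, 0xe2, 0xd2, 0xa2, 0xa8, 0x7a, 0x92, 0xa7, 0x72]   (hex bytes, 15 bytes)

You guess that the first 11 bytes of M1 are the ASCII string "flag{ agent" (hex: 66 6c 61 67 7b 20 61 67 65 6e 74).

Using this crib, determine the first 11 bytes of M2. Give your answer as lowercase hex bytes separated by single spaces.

First, C1 ⊕ C2 = (M1 ⊕ K) ⊕ (M2 ⊕ K) = M1 ⊕ M2, so the key drops out. Then M2 = (M1 ⊕ M2) ⊕ M1 over the first 11 bytes.
byte 0: (ce XOR ca) XOR 66 = 04 XOR 66 = 62
byte 1: (52 XOR bc) XOR 6c = ee XOR 6c = 82
byte 2: (2d XOR 92) XOR 61 = bf XOR 61 = de
byte 3: (7c XOR 51) XOR 67 = 2d XOR 67 = 4a
byte 4: (c0 XOR 2f) XOR 7b = ef XOR 7b = 94
byte 5: (f4 XOR 42) XOR 20 = b6 XOR 20 = 96
byte 6: (ca XOR fa) XOR 61 = 30 XOR 61 = 51
byte 7: (ae XOR e2) XOR 67 = 4c XOR 67 = 2b
byte 8: (5c XOR d2) XOR 65 = 8e XOR 65 = eb
byte 9: (aa XOR a2) XOR 6e = 08 XOR 6e = 66
byte 10: (d7 XOR a8) XOR 74 = 7f XOR 74 = 0b

62 82 de 4a 94 96 51 2b eb 66 0b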